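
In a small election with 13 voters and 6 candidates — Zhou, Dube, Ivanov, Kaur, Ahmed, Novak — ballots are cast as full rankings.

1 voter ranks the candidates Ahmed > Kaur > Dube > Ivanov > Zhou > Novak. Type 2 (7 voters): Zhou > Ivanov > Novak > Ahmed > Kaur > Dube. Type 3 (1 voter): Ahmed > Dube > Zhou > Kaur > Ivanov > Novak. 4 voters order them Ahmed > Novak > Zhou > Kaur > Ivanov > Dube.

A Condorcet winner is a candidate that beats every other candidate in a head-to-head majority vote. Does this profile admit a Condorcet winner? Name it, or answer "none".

Zhou

Pairwise majorities:
Zhou vs Dube: Zhou is ranked higher on 7+4 = 11 ballots, Dube on 2. Zhou wins 11–2.
Zhou vs Ivanov: Zhou preferred on 7+1+4 = 12 ballots; Zhou wins 12–1.
Zhou vs Kaur: 12 to 1, Zhou.
Zhou vs Ahmed: Zhou is ranked higher on 7 ballots, Ahmed on 6. Zhou wins 7–6.
Zhou vs Novak: 9 to 4, Zhou.
Dube vs Ivanov: 2 to 11, Ivanov.
Dube vs Kaur: 1 to 12, Kaur.
Dube vs Ahmed: Dube is ranked higher on 0 ballots, Ahmed on 13. Ahmed wins 13–0.
Dube vs Novak: Dube preferred on 1+1 = 2 ballots; Novak wins 11–2.
Ivanov vs Kaur: Ivanov is ranked higher on 7 ballots, Kaur on 6. Ivanov wins 7–6.
Ivanov vs Ahmed: 7 for Ivanov, 6 for Ahmed — Ivanov by 7–6.
Ivanov vs Novak: 9 to 4, Ivanov.
Kaur vs Ahmed: 0 for Kaur, 13 for Ahmed — Ahmed by 13–0.
Kaur vs Novak: Kaur preferred on 1+1 = 2 ballots; Novak wins 11–2.
Ahmed vs Novak: Ahmed preferred on 1+1+4 = 6 ballots; Novak wins 7–6.
Zhou beats each of Dube, Ivanov, Kaur, Ahmed, Novak — Zhou is the Condorcet winner.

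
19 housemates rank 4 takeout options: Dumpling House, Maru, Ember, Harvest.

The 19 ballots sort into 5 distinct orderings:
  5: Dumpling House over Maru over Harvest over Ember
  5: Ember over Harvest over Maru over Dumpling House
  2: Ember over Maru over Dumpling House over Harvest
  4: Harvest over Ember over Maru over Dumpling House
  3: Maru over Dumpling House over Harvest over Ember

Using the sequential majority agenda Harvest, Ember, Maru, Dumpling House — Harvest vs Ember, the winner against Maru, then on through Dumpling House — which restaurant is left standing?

Maru

Round 1: Harvest vs Ember — 12–7, Harvest advances.
Round 2: Harvest vs Maru — 9–10, Maru advances.
Round 3: Maru vs Dumpling House — 14–5, Maru advances.
Maru survives the agenda.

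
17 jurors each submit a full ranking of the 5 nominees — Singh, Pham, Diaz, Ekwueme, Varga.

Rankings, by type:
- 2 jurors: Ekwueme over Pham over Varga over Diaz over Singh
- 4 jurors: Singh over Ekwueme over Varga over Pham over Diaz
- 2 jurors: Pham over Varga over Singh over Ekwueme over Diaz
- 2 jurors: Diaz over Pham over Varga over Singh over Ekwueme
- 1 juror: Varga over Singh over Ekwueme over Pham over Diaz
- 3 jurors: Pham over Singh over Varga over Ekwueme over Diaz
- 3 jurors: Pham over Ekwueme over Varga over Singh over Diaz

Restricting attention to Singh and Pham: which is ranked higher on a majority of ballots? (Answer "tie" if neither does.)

Ballots ranking Singh above Pham: 4 + 1 = 5.
Ballots ranking Pham above Singh: 17 − 5 = 12.
Pham wins the head-to-head 12–5.

Pham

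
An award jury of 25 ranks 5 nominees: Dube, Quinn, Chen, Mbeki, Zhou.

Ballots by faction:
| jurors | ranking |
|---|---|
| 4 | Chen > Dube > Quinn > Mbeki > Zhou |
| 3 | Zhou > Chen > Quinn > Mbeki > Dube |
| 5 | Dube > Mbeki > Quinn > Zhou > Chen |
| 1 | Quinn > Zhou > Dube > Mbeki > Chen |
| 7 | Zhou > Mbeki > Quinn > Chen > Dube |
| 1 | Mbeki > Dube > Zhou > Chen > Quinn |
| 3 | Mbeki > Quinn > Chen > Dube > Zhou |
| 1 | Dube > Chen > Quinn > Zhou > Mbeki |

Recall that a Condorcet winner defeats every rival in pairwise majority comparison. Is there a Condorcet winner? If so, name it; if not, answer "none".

Mbeki

Pairwise majorities:
Dube vs Quinn: Quinn, 14–11.
Dube vs Chen: Chen, 17–8.
Dube–Mbeki: Mbeki 14–11.
Dube vs Zhou: Dube preferred on 4+5+1+3+1 = 14 ballots; Dube wins 14–11.
Quinn vs Chen: 16 to 9, Quinn.
Quinn–Mbeki: Mbeki 16–9.
Quinn–Zhou: Quinn 14–11.
Chen vs Mbeki: Mbeki wins 17–8.
Chen vs Zhou: Zhou, 17–8.
Mbeki vs Zhou: 4+5+1+3 = 13 for Mbeki, 12 for Zhou — Mbeki by 13–12.
Mbeki defeats every rival head-to-head and is the Condorcet winner.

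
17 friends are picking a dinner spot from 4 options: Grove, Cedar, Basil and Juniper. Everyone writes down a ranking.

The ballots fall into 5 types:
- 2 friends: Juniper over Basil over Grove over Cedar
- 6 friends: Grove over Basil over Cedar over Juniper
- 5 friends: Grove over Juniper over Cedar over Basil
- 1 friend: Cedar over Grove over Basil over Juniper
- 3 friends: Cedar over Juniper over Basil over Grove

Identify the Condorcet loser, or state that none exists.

Basil

Head-to-head results (17 friends):
Grove vs Cedar: Grove is ranked higher on 2+6+5 = 13 ballots, Cedar on 4. Grove wins 13–4.
Grove vs Basil: 12 to 5, Grove.
Grove vs Juniper: 6+5+1 = 12 for Grove, 5 for Juniper — Grove by 12–5.
Cedar vs Basil: Cedar, 9–8.
Cedar vs Juniper: Cedar preferred on 6+1+3 = 10 ballots; Cedar wins 10–7.
Basil vs Juniper: 7 to 10, Juniper.
Basil loses to every other restaurant — it is the Condorcet loser.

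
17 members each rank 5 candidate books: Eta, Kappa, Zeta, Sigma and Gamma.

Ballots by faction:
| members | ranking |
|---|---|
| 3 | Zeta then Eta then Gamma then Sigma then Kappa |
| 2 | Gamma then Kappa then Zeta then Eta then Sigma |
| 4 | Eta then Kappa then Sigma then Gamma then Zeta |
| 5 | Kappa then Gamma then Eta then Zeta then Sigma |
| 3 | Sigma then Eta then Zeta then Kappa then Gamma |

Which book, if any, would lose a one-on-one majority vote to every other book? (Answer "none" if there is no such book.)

Sigma

Pairwise majorities:
Eta vs Kappa: 10 to 7, Eta.
Eta vs Zeta: Eta preferred on 4+5+3 = 12 ballots; Eta wins 12–5.
Eta vs Sigma: Eta wins 14–3.
Eta–Gamma: Eta 10–7.
Kappa vs Zeta: Kappa is ranked higher on 2+4+5 = 11 ballots, Zeta on 6. Kappa wins 11–6.
Kappa vs Sigma: Kappa is ranked higher on 2+4+5 = 11 ballots, Sigma on 6. Kappa wins 11–6.
Kappa vs Gamma: Kappa wins 12–5.
Zeta–Sigma: Zeta 10–7.
Zeta vs Gamma: Zeta is ranked higher on 3+3 = 6 ballots, Gamma on 11. Gamma wins 11–6.
Sigma vs Gamma: Sigma is ranked higher on 4+3 = 7 ballots, Gamma on 10. Gamma wins 10–7.
Only Sigma has no wins; Sigma is the Condorcet loser.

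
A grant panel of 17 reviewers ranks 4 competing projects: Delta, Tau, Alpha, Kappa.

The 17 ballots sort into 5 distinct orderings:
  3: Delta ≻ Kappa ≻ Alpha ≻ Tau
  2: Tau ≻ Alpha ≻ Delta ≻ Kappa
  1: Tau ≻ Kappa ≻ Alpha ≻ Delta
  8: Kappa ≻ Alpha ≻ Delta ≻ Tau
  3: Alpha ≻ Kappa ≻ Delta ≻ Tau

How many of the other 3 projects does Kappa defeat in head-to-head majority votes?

Kappa against each rival (17 reviewers):
Kappa vs Delta: Kappa wins 12–5.
Kappa vs Tau: 14 to 3, Kappa.
Kappa vs Alpha: Kappa wins 12–5.
Kappa beats Delta, Tau, Alpha — 3 pairwise wins.

3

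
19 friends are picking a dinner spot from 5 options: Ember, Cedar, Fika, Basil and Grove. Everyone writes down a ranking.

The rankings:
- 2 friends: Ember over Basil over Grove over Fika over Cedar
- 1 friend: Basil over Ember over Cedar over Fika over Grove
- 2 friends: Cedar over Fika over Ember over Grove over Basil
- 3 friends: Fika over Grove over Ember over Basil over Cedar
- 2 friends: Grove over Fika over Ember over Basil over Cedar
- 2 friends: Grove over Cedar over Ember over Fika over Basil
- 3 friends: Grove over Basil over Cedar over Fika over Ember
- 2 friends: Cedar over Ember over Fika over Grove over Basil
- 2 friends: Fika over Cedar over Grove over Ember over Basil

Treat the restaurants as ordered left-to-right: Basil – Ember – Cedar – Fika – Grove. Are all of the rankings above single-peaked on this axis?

Axis positions: Basil=1, Ember=2, Cedar=3, Fika=4, Grove=5.
Type 1: ranking walks positions 2-1-5-4-3; Grove is ranked above Cedar even though Cedar lies between Grove and the peak Ember on the axis — preferences dip and rise again. Not single-peaked.
Type 2 (peak Basil at position 1): ranking walks positions 1-2-3-4-5, expanding outward from the peak — single-peaked.
Type 3 (peak Cedar at position 3): ranking walks positions 3-4-2-5-1, expanding outward from the peak — single-peaked.
Type 4: ranking walks positions 4-5-2-1-3; Ember is ranked above Cedar even though Cedar lies between Ember and the peak Fika on the axis — preferences dip and rise again. Not single-peaked.
Type 5: ranking walks positions 5-4-2-1-3; Ember is ranked above Cedar even though Cedar lies between Ember and the peak Grove on the axis — preferences dip and rise again. Not single-peaked.
Type 6: ranking walks positions 5-3-2-4-1; Cedar is ranked above Fika even though Fika lies between Cedar and the peak Grove on the axis — preferences dip and rise again. Not single-peaked.
Type 7: ranking walks positions 5-1-3-4-2; Basil is ranked above Fika even though Fika lies between Basil and the peak Grove on the axis — preferences dip and rise again. Not single-peaked.
Type 8 (peak Cedar at position 3): ranking walks positions 3-2-4-5-1, expanding outward from the peak — single-peaked.
Type 9 (peak Fika at position 4): ranking walks positions 4-3-5-2-1, expanding outward from the peak — single-peaked.
Type 1 violates single-peakedness, so the profile is not single-peaked on this axis.

no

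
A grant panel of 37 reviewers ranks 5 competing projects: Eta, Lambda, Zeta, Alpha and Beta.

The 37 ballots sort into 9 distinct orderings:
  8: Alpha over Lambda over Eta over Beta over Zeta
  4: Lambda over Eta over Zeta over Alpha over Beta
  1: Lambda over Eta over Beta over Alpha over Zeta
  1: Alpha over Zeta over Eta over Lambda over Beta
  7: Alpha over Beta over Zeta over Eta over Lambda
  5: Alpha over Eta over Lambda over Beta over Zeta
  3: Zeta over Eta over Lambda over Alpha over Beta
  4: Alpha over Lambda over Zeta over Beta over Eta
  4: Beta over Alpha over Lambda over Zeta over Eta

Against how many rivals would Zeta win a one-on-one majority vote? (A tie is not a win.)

1

Zeta against each rival (37 reviewers):
Zeta vs Eta: Zeta, 19–18.
Zeta vs Lambda: 11 to 26, Lambda.
Zeta vs Alpha: 7 to 30, Alpha.
Zeta vs Beta: 12 to 25, Beta.
Zeta beats Eta; loses to Lambda, Alpha, Beta — 1 pairwise win.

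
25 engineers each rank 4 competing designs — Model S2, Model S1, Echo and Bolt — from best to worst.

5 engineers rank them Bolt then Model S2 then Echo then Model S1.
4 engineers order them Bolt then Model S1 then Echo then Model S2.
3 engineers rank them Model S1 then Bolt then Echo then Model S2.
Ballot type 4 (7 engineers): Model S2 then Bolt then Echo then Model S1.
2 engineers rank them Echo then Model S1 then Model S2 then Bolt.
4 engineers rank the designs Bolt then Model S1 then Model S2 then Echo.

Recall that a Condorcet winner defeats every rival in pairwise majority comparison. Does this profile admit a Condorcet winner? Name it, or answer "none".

Pairwise majorities:
Model S2 vs Model S1: Model S2 is ranked higher on 5+7 = 12 ballots, Model S1 on 13. Model S1 wins 13–12.
Model S2 vs Echo: 16 to 9, Model S2.
Model S2 vs Bolt: Model S2 preferred on 7+2 = 9 ballots; Bolt wins 16–9.
Model S1 vs Echo: 11 to 14, Echo.
Model S1 vs Bolt: Model S1 is ranked higher on 3+2 = 5 ballots, Bolt on 20. Bolt wins 20–5.
Echo vs Bolt: Echo preferred on 2 ballots; Bolt wins 23–2.
Bolt beats each of Model S2, Model S1, Echo — Bolt is the Condorcet winner.

Bolt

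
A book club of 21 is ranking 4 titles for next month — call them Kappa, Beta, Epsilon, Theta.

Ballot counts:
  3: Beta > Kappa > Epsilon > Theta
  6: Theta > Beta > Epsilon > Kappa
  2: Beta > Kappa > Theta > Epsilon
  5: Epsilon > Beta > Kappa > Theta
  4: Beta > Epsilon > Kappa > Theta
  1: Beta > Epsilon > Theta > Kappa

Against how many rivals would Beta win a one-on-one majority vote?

3

Beta against each rival (21 members):
Beta vs Kappa: Beta wins 21–0.
Beta vs Epsilon: 3+6+2+4+1 = 16 for Beta, 5 for Epsilon — Beta by 16–5.
Beta vs Theta: Beta wins 15–6.
Beta beats Kappa, Epsilon, Theta — 3 pairwise wins.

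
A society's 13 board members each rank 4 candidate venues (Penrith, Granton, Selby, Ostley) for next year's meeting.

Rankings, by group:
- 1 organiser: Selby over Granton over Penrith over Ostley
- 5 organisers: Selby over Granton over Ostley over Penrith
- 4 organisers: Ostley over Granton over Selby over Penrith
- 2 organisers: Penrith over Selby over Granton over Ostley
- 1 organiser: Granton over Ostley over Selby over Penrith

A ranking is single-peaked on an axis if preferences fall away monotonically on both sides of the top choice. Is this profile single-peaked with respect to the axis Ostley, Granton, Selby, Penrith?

yes

Axis positions: Ostley=1, Granton=2, Selby=3, Penrith=4.
Group 1 (peak Selby at position 3): ranking walks positions 3-2-4-1, expanding outward from the peak — single-peaked.
Group 2 (peak Selby at position 3): ranking walks positions 3-2-1-4, expanding outward from the peak — single-peaked.
Group 3 (peak Ostley at position 1): ranking walks positions 1-2-3-4, expanding outward from the peak — single-peaked.
Group 4 (peak Penrith at position 4): ranking walks positions 4-3-2-1, expanding outward from the peak — single-peaked.
Group 5 (peak Granton at position 2): ranking walks positions 2-1-3-4, expanding outward from the peak — single-peaked.
Every ranking is single-peaked on this axis.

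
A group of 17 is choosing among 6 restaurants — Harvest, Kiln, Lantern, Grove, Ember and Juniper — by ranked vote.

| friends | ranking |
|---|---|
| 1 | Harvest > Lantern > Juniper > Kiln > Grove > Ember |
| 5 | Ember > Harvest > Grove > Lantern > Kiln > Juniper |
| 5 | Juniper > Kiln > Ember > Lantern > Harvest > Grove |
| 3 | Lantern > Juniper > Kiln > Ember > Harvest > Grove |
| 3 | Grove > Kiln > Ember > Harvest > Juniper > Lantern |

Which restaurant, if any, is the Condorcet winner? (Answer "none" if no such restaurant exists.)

Pairwise majorities:
Harvest vs Kiln: Kiln wins 11–6.
Harvest vs Lantern: Harvest wins 9–8.
Harvest vs Grove: Harvest, 14–3.
Harvest vs Ember: Ember wins 16–1.
Harvest vs Juniper: Harvest, 9–8.
Kiln vs Lantern: Lantern, 9–8.
Kiln vs Grove: Kiln, 9–8.
Kiln vs Ember: Kiln wins 12–5.
Kiln–Juniper: Juniper 9–8.
Lantern–Grove: Lantern 9–8.
Lantern vs Ember: Ember wins 13–4.
Lantern–Juniper: Lantern 9–8.
Grove–Ember: Ember 13–4.
Grove vs Juniper: Juniper wins 9–8.
Ember vs Juniper: Juniper wins 9–8.
Each restaurant drops at least one matchup (Harvest loses to Kiln; Kiln loses to Lantern; Lantern loses to Harvest; Grove loses to Harvest; Ember loses to Kiln; Juniper loses to Harvest); the cycle Harvest → Lantern → Kiln → Harvest rules out a Condorcet winner.

none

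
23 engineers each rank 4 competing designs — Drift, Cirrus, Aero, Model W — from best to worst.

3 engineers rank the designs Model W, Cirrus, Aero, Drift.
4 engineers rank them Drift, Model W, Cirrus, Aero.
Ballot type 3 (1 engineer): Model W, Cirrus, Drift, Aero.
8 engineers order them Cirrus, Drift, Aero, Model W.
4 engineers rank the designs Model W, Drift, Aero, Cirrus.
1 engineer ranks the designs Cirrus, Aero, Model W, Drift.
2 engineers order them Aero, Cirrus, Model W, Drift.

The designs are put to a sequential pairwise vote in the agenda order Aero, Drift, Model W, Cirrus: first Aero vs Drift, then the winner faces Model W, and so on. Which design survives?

Cirrus

Round 1: Aero vs Drift — 6–17, Drift advances.
Round 2: Drift vs Model W — 12–11, Drift advances.
Round 3: Drift vs Cirrus — 8–15, Cirrus advances.
The agenda winner is Cirrus.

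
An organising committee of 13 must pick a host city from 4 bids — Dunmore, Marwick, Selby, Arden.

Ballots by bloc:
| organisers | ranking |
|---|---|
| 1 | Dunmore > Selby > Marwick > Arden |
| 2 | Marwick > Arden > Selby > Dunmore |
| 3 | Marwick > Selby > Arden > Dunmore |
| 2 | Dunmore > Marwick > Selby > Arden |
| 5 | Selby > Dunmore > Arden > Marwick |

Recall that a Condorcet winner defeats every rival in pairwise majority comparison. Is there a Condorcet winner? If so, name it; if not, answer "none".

none

Check each pair by majority over 13 ballots:
Dunmore vs Marwick: 8 to 5, Dunmore.
Dunmore vs Selby: 3 to 10, Selby.
Dunmore vs Arden: Dunmore, 8–5.
Marwick vs Selby: Marwick wins 7–6.
Marwick vs Arden: Marwick wins 8–5.
Selby vs Arden: Selby, 11–2.
No city is unbeaten: Dunmore loses to Selby; Marwick loses to Dunmore; Selby loses to Marwick; Arden loses to Dunmore. In particular Dunmore → Marwick → Selby → Dunmore is a majority cycle — no Condorcet winner exists.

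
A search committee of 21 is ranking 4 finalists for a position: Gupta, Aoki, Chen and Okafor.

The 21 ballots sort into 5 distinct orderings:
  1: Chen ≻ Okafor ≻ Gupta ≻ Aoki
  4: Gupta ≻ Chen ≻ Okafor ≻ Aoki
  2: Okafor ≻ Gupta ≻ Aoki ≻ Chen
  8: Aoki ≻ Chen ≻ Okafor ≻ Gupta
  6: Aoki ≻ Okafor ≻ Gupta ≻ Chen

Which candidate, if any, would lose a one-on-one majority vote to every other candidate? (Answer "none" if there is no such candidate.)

none

Pairwise majorities:
Gupta vs Aoki: Gupta preferred on 1+4+2 = 7 ballots; Aoki wins 14–7.
Gupta vs Chen: Gupta preferred on 4+2+6 = 12 ballots; Gupta wins 12–9.
Gupta vs Okafor: Gupta is ranked higher on 4 ballots, Okafor on 17. Okafor wins 17–4.
Aoki vs Chen: Aoki is ranked higher on 2+8+6 = 16 ballots, Chen on 5. Aoki wins 16–5.
Aoki vs Okafor: Aoki, 14–7.
Chen vs Okafor: Chen is ranked higher on 1+4+8 = 13 ballots, Okafor on 8. Chen wins 13–8.
No candidate is winless: Gupta beats Chen; Aoki beats Gupta; Chen beats Okafor; Okafor beats Gupta. There is no Condorcet loser.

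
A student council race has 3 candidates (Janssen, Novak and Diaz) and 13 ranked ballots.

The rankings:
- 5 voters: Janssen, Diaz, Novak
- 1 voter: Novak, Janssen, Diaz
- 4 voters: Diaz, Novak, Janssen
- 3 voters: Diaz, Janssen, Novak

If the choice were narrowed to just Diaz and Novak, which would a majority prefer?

Ballots ranking Diaz above Novak: 5 + 4 + 3 = 12.
Ballots ranking Novak above Diaz: 13 − 12 = 1.
Diaz wins the head-to-head 12–1.

Diaz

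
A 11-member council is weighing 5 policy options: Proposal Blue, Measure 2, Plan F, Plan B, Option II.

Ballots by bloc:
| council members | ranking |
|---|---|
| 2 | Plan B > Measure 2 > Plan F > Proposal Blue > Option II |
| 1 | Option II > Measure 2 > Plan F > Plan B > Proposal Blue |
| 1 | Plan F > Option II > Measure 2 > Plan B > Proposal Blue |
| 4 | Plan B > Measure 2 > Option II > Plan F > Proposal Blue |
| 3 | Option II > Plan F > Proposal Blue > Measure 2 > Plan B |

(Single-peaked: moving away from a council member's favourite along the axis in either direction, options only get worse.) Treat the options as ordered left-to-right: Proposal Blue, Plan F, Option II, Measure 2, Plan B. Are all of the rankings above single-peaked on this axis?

Axis positions: Proposal Blue=1, Plan F=2, Option II=3, Measure 2=4, Plan B=5.
Bloc 1: ranking walks positions 5-4-2-1-3; Plan F is ranked above Option II even though Option II lies between Plan F and the peak Plan B on the axis — preferences dip and rise again. Not single-peaked.
Bloc 2 (peak Option II at position 3): ranking walks positions 3-4-2-5-1, expanding outward from the peak — single-peaked.
Bloc 3 (peak Plan F at position 2): ranking walks positions 2-3-4-5-1, expanding outward from the peak — single-peaked.
Bloc 4 (peak Plan B at position 5): ranking walks positions 5-4-3-2-1, expanding outward from the peak — single-peaked.
Bloc 5 (peak Option II at position 3): ranking walks positions 3-2-1-4-5, expanding outward from the peak — single-peaked.
Bloc 1 violates single-peakedness, so the profile is not single-peaked on this axis.

no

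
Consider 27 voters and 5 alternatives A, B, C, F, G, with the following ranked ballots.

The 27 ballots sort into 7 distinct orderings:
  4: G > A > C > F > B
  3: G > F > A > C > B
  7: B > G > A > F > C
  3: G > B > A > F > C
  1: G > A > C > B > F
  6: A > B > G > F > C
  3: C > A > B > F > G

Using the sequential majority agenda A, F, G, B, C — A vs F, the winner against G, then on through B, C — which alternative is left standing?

Round 1: A vs F — 24–3, A advances.
Round 2: A vs G — 9–18, G advances.
Round 3: G vs B — 11–16, B advances.
Round 4: B vs C — 16–11, B advances.
The agenda winner is B.

B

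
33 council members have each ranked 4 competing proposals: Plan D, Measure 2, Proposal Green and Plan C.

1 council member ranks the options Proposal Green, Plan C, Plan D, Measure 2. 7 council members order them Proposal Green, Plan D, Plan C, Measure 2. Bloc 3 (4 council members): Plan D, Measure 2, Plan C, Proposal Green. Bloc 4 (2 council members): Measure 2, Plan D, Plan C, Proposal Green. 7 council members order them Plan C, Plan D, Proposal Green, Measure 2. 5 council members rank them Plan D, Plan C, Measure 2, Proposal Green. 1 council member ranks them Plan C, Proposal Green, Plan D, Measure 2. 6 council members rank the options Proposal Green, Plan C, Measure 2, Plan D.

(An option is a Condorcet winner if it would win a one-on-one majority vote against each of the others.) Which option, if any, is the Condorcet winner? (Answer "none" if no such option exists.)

Pairwise majorities:
Plan D–Measure 2: Plan D 25–8.
Plan D–Proposal Green: Plan D 18–15.
Plan D vs Plan C: Plan D is ranked higher on 7+4+2+5 = 18 ballots, Plan C on 15. Plan D wins 18–15.
Measure 2–Proposal Green: Proposal Green 22–11.
Measure 2 vs Plan C: Measure 2 preferred on 4+2 = 6 ballots; Plan C wins 27–6.
Proposal Green vs Plan C: 14 to 19, Plan C.
Plan D wins every pairwise contest, so Plan D is the Condorcet winner.

Plan D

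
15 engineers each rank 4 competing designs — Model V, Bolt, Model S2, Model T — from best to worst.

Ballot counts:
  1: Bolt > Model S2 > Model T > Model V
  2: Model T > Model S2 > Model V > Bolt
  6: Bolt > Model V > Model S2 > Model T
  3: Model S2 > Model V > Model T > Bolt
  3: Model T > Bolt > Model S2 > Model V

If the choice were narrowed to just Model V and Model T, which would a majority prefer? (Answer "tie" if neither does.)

Ballots ranking Model V above Model T: 6 + 3 = 9.
Ballots ranking Model T above Model V: 15 − 9 = 6.
Model V wins the head-to-head 9–6.

Model V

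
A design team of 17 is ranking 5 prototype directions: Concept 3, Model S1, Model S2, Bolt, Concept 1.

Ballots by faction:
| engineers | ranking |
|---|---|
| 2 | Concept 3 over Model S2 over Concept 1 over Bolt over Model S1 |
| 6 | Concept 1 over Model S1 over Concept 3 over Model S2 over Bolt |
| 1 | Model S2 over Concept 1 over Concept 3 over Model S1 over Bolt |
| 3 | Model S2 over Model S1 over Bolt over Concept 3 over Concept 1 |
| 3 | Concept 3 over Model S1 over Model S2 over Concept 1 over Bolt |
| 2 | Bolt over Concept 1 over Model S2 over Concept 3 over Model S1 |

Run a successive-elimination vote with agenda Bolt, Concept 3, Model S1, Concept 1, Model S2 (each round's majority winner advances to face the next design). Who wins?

Round 1: Bolt vs Concept 3 — 5–12, Concept 3 advances.
Round 2: Concept 3 vs Model S1 — 8–9, Model S1 advances.
Round 3: Model S1 vs Concept 1 — 6–11, Concept 1 advances.
Round 4: Concept 1 vs Model S2 — 8–9, Model S2 advances.
The agenda winner is Model S2.

Model S2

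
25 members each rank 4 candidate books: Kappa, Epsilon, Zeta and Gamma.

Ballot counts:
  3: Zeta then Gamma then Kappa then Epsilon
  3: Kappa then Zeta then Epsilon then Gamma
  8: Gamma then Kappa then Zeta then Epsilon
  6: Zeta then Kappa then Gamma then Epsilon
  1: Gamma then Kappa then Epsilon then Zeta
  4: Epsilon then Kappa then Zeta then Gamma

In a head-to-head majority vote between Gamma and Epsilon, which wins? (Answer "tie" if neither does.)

Gamma

Ballots ranking Gamma above Epsilon: 3 + 8 + 6 + 1 = 18.
Ballots ranking Epsilon above Gamma: 25 − 18 = 7.
Gamma wins the head-to-head 18–7.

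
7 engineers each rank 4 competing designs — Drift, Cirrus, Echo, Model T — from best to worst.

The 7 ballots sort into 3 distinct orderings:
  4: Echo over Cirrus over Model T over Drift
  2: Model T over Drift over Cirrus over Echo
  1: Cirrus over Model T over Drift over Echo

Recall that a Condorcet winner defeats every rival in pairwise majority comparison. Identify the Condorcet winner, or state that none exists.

Head-to-head results (7 engineers):
Drift vs Cirrus: Cirrus wins 5–2.
Drift vs Echo: Echo wins 4–3.
Drift–Model T: Model T 7–0.
Cirrus vs Echo: Echo wins 4–3.
Cirrus vs Model T: Cirrus wins 5–2.
Echo vs Model T: Echo wins 4–3.
Only Echo has no losses; Echo is the Condorcet winner.

Echo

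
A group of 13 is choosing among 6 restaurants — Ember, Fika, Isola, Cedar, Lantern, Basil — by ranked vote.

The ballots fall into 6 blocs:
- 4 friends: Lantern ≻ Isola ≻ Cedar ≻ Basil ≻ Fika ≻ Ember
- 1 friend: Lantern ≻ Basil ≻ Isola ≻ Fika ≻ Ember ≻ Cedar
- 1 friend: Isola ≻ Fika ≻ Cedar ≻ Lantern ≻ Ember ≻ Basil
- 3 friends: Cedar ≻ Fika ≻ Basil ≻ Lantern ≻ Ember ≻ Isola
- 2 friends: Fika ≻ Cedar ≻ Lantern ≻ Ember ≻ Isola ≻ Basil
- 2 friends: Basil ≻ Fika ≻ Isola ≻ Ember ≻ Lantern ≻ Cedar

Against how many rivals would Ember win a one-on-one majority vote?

Ember against each rival (13 friends):
Ember vs Fika: 0 to 13, Fika.
Ember vs Isola: Isola, 8–5.
Ember–Cedar: Cedar 10–3.
Ember vs Lantern: 2 for Ember, 11 for Lantern — Lantern by 11–2.
Ember–Basil: Basil 10–3.
Ember beats no one; loses to Fika, Isola, Cedar, Lantern, Basil — 0 pairwise wins.

0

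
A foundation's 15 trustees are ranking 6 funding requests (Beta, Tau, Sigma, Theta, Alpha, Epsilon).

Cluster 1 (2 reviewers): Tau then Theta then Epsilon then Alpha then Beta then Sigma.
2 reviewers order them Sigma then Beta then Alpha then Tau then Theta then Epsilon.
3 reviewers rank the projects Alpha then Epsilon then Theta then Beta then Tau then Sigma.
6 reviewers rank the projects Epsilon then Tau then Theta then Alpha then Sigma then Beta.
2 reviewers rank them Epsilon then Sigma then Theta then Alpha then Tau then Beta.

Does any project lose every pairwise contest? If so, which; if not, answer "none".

Beta

Head-to-head results (15 reviewers):
Beta vs Tau: Beta preferred on 2+3 = 5 ballots; Tau wins 10–5.
Beta vs Sigma: 2+3 = 5 for Beta, 10 for Sigma — Sigma by 10–5.
Beta–Theta: Theta 13–2.
Beta vs Alpha: Alpha wins 13–2.
Beta vs Epsilon: Epsilon, 13–2.
Tau vs Sigma: Tau, 11–4.
Tau vs Theta: 2+2+6 = 10 for Tau, 5 for Theta — Tau by 10–5.
Tau vs Alpha: Tau, 8–7.
Tau vs Epsilon: Epsilon wins 11–4.
Sigma vs Theta: Sigma is ranked higher on 2+2 = 4 ballots, Theta on 11. Theta wins 11–4.
Sigma vs Alpha: Sigma is ranked higher on 2+2 = 4 ballots, Alpha on 11. Alpha wins 11–4.
Sigma vs Epsilon: Epsilon, 13–2.
Theta vs Alpha: 10 to 5, Theta.
Theta vs Epsilon: Theta is ranked higher on 2+2 = 4 ballots, Epsilon on 11. Epsilon wins 11–4.
Alpha–Epsilon: Epsilon 10–5.
Beta loses to every other project — it is the Condorcet loser.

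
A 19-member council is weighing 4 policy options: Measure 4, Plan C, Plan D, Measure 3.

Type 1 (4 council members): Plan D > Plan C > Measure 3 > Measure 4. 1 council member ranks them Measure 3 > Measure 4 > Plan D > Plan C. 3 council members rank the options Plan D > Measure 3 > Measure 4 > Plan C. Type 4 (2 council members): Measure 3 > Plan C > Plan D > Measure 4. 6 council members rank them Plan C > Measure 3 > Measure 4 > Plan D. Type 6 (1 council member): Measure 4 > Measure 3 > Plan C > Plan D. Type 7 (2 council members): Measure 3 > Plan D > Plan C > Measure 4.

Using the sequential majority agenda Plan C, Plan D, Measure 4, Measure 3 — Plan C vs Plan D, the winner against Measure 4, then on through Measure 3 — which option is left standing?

Round 1: Plan C vs Plan D — 9–10, Plan D advances.
Round 2: Plan D vs Measure 4 — 11–8, Plan D advances.
Round 3: Plan D vs Measure 3 — 7–12, Measure 3 advances.
Measure 3 survives the agenda.

Measure 3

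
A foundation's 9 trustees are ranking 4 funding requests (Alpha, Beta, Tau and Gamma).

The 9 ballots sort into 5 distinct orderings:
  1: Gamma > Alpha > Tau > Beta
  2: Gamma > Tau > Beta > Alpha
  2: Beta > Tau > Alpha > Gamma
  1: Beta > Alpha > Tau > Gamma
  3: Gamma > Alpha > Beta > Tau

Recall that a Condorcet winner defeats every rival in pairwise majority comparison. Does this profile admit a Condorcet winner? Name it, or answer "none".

Gamma

Head-to-head results (9 reviewers):
Alpha–Beta: Beta 5–4.
Alpha vs Tau: 5 to 4, Alpha.
Alpha–Gamma: Gamma 6–3.
Beta vs Tau: 2+1+3 = 6 for Beta, 3 for Tau — Beta by 6–3.
Beta vs Gamma: 2+1 = 3 for Beta, 6 for Gamma — Gamma by 6–3.
Tau vs Gamma: Tau is ranked higher on 2+1 = 3 ballots, Gamma on 6. Gamma wins 6–3.
Only Gamma has no losses; Gamma is the Condorcet winner.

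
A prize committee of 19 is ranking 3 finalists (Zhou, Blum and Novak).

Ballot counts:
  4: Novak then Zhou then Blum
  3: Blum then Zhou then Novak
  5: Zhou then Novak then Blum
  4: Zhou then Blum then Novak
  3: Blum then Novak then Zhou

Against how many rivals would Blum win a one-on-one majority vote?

1

Blum against each rival (19 jurors):
Blum vs Zhou: 3+3 = 6 for Blum, 13 for Zhou — Zhou by 13–6.
Blum vs Novak: 10 to 9, Blum.
Blum beats Novak; loses to Zhou — 1 pairwise win.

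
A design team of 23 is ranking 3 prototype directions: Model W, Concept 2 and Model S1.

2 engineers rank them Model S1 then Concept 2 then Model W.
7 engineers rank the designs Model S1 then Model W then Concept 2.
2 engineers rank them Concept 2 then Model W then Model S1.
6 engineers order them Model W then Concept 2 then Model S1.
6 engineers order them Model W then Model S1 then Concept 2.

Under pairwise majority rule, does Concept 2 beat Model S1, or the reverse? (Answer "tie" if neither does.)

Model S1

Ballots ranking Concept 2 above Model S1: 2 + 6 = 8.
Ballots ranking Model S1 above Concept 2: 23 − 8 = 15.
Model S1 wins the head-to-head 15–8.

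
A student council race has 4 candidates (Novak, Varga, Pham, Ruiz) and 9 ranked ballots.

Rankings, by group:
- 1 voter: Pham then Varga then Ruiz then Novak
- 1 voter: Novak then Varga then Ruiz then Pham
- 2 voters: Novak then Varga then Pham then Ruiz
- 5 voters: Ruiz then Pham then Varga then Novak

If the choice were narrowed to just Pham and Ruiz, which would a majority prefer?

Ballots ranking Pham above Ruiz: 1 + 2 = 3.
Ballots ranking Ruiz above Pham: 9 − 3 = 6.
Ruiz wins the head-to-head 6–3.

Ruiz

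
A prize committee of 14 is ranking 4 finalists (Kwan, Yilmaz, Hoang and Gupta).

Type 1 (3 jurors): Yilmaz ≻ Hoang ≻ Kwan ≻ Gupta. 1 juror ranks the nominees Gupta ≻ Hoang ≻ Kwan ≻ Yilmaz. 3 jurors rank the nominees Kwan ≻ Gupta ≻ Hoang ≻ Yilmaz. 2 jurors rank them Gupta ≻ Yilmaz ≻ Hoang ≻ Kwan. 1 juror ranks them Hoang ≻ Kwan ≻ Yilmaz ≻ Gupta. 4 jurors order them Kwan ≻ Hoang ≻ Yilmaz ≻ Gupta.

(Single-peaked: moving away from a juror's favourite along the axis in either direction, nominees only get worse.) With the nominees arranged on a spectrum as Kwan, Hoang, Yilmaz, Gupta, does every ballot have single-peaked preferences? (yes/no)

no

Axis positions: Kwan=1, Hoang=2, Yilmaz=3, Gupta=4.
Type 1 (peak Yilmaz at position 3): ranking walks positions 3-2-1-4, expanding outward from the peak — single-peaked.
Type 2: ranking walks positions 4-2-1-3; Hoang is ranked above Yilmaz even though Yilmaz lies between Hoang and the peak Gupta on the axis — preferences dip and rise again. Not single-peaked.
Type 3: ranking walks positions 1-4-2-3; Gupta is ranked above Hoang even though Hoang lies between Gupta and the peak Kwan on the axis — preferences dip and rise again. Not single-peaked.
Type 4 (peak Gupta at position 4): ranking walks positions 4-3-2-1, expanding outward from the peak — single-peaked.
Type 5 (peak Hoang at position 2): ranking walks positions 2-1-3-4, expanding outward from the peak — single-peaked.
Type 6 (peak Kwan at position 1): ranking walks positions 1-2-3-4, expanding outward from the peak — single-peaked.
Type 2 violates single-peakedness, so the profile is not single-peaked on this axis.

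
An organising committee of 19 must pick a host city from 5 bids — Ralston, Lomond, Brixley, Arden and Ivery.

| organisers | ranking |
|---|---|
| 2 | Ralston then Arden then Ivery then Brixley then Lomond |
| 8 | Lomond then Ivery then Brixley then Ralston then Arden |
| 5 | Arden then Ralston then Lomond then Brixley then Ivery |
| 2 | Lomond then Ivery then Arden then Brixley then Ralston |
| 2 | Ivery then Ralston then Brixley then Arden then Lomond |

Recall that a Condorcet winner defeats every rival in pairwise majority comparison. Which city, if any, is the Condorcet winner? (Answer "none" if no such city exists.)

Head-to-head results (19 organisers):
Ralston vs Lomond: Lomond wins 10–9.
Ralston vs Brixley: Brixley wins 10–9.
Ralston vs Arden: Ralston, 12–7.
Ralston vs Ivery: Ivery wins 12–7.
Lomond vs Brixley: Lomond, 15–4.
Lomond vs Arden: Lomond wins 10–9.
Lomond vs Ivery: Lomond wins 15–4.
Brixley vs Arden: Brixley wins 10–9.
Brixley vs Ivery: Ivery, 14–5.
Arden vs Ivery: Ivery wins 12–7.
Lomond beats each of Ralston, Brixley, Arden, Ivery — Lomond is the Condorcet winner.

Lomond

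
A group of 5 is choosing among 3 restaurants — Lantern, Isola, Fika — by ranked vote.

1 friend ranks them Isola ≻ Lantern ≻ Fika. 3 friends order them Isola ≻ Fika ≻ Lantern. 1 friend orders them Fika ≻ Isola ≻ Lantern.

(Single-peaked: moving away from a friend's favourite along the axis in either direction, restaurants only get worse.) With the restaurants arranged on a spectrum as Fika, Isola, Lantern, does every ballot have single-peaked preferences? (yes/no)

yes

Axis positions: Fika=1, Isola=2, Lantern=3.
Cluster 1 (peak Isola at position 2): ranking walks positions 2-3-1, expanding outward from the peak — single-peaked.
Cluster 2 (peak Isola at position 2): ranking walks positions 2-1-3, expanding outward from the peak — single-peaked.
Cluster 3 (peak Fika at position 1): ranking walks positions 1-2-3, expanding outward from the peak — single-peaked.
Every ranking is single-peaked on this axis.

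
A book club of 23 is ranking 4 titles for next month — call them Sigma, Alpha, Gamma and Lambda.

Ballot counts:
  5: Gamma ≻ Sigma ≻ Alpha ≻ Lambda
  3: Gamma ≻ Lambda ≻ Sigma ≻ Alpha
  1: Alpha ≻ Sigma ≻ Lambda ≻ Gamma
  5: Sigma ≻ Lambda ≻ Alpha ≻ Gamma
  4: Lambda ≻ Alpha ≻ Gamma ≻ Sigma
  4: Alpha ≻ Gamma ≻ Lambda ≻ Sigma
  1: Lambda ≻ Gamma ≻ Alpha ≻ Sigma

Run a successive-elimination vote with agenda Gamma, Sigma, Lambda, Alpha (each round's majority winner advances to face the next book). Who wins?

Alpha

Round 1: Gamma vs Sigma — 17–6, Gamma advances.
Round 2: Gamma vs Lambda — 12–11, Gamma advances.
Round 3: Gamma vs Alpha — 9–14, Alpha advances.
Alpha survives the agenda.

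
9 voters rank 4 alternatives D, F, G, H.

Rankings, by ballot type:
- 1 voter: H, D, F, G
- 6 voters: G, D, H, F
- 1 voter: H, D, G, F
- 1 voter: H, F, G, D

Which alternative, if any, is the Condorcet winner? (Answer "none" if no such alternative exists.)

Pairwise majorities:
D vs F: D preferred on 1+6+1 = 8 ballots; D wins 8–1.
D vs G: 1+1 = 2 for D, 7 for G — G by 7–2.
D vs H: 6 to 3, D.
F vs G: 1+1 = 2 for F, 7 for G — G by 7–2.
F vs H: 0 to 9, H.
G vs H: G is ranked higher on 6 ballots, H on 3. G wins 6–3.
G defeats every rival head-to-head and is the Condorcet winner.

G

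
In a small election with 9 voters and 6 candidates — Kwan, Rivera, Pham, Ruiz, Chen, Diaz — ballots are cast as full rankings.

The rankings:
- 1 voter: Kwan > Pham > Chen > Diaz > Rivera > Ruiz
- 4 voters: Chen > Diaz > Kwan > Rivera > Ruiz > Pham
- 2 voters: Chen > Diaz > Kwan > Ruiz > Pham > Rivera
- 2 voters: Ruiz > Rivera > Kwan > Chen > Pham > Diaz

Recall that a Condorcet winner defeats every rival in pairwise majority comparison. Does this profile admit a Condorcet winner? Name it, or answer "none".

Pairwise majorities:
Kwan vs Rivera: Kwan is ranked higher on 1+4+2 = 7 ballots, Rivera on 2. Kwan wins 7–2.
Kwan vs Pham: 1+4+2+2 = 9 for Kwan, 0 for Pham — Kwan by 9–0.
Kwan vs Ruiz: Kwan preferred on 1+4+2 = 7 ballots; Kwan wins 7–2.
Kwan vs Chen: Kwan is ranked higher on 1+2 = 3 ballots, Chen on 6. Chen wins 6–3.
Kwan vs Diaz: 3 to 6, Diaz.
Rivera vs Pham: Rivera is ranked higher on 4+2 = 6 ballots, Pham on 3. Rivera wins 6–3.
Rivera vs Ruiz: 5 to 4, Rivera.
Rivera vs Chen: 2 for Rivera, 7 for Chen — Chen by 7–2.
Rivera vs Diaz: Rivera is ranked higher on 2 ballots, Diaz on 7. Diaz wins 7–2.
Pham vs Ruiz: Pham is ranked higher on 1 ballot, Ruiz on 8. Ruiz wins 8–1.
Pham vs Chen: Pham is ranked higher on 1 ballot, Chen on 8. Chen wins 8–1.
Pham vs Diaz: 1+2 = 3 for Pham, 6 for Diaz — Diaz by 6–3.
Ruiz vs Chen: Ruiz is ranked higher on 2 ballots, Chen on 7. Chen wins 7–2.
Ruiz vs Diaz: 2 to 7, Diaz.
Chen vs Diaz: Chen preferred on 1+4+2+2 = 9 ballots; Chen wins 9–0.
Chen defeats every rival head-to-head and is the Condorcet winner.

Chen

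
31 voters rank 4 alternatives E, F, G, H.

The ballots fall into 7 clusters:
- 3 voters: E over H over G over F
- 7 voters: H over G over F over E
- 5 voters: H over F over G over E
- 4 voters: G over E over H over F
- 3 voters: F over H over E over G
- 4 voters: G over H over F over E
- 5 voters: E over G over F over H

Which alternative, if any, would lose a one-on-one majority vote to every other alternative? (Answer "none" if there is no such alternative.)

Pairwise majorities:
E vs F: 3+4+5 = 12 for E, 19 for F — F by 19–12.
E vs G: E preferred on 3+3+5 = 11 ballots; G wins 20–11.
E vs H: H wins 19–12.
F vs G: 8 to 23, G.
F vs H: H, 23–8.
G vs H: 13 to 18, H.
Only E has no wins; E is the Condorcet loser.

E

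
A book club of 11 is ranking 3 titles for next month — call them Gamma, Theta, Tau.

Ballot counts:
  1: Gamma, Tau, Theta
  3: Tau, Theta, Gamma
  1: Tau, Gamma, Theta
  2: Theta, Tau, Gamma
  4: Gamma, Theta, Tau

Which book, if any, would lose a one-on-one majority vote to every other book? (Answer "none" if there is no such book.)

none

Head-to-head results (11 members):
Gamma vs Theta: 1+1+4 = 6 for Gamma, 5 for Theta — Gamma by 6–5.
Gamma vs Tau: Tau wins 6–5.
Theta vs Tau: 2+4 = 6 for Theta, 5 for Tau — Theta by 6–5.
Every book wins at least one matchup (Gamma beats Theta; Theta beats Tau; Tau beats Gamma), so there is no Condorcet loser.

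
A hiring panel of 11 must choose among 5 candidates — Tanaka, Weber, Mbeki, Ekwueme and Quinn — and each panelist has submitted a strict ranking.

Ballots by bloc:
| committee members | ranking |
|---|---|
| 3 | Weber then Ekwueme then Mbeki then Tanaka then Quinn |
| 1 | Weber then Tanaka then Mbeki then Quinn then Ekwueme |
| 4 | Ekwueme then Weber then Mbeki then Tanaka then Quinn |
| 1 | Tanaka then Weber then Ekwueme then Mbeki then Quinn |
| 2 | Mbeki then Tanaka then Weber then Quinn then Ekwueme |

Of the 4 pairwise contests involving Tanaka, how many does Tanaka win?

Tanaka against each rival (11 committee members):
Tanaka vs Weber: 3 to 8, Weber.
Tanaka–Mbeki: Mbeki 9–2.
Tanaka vs Ekwueme: Ekwueme wins 7–4.
Tanaka–Quinn: Tanaka 11–0.
Tanaka beats Quinn; loses to Weber, Mbeki, Ekwueme — 1 pairwise win.

1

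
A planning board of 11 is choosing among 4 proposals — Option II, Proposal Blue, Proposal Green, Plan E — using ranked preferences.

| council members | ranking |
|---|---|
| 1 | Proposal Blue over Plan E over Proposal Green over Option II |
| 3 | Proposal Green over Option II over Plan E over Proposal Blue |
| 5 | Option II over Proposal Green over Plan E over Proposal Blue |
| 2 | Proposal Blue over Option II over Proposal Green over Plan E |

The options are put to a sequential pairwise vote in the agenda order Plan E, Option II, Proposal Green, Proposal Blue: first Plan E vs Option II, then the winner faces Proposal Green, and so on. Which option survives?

Round 1: Plan E vs Option II — 1–10, Option II advances.
Round 2: Option II vs Proposal Green — 7–4, Option II advances.
Round 3: Option II vs Proposal Blue — 8–3, Option II advances.
Option II survives the agenda.

Option II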